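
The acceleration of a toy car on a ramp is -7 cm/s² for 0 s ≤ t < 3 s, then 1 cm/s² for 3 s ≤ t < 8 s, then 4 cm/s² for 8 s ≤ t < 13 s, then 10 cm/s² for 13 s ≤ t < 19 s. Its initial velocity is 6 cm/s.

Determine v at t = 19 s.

70 cm/s

Δv equals the area under the a-t graph; then v = v₀ + Δv.
0–3 s: -7 × 3 = -21 cm/s
3–8 s: 1 × 5 = 5 cm/s
8–13 s: 4 × 5 = 20 cm/s
13–19 s: 10 × 6 = 60 cm/s
Δv = 64 cm/s, so v(19) = 6 + (64) = 70 cm/s.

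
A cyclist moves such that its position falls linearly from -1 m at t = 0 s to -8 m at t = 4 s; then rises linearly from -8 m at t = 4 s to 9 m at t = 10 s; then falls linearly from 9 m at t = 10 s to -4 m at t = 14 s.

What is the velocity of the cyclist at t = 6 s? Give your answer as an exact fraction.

Velocity is the slope of the x-t graph on 4–10 s: (9 − -8)/(10 − 4) = 17/6 m/s.

17/6 m/s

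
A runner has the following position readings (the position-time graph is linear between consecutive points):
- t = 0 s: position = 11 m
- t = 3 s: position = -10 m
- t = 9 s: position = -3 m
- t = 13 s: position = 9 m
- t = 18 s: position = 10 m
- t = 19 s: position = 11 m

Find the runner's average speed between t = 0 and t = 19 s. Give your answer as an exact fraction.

Average speed = (total path length)/(elapsed time); on a piecewise-linear x-t graph the path length is Σ|Δx|.
0–3 s: |Δx| = |-10 − 11| = 21 m
3–9 s: |Δx| = |-3 − -10| = 7 m
9–13 s: |Δx| = |9 − -3| = 12 m
13–18 s: |Δx| = |10 − 9| = 1 m
18–19 s: |Δx| = |11 − 10| = 1 m
Total path = 42 m; average speed = 42/19 = 42/19 m/s.

42/19 m/s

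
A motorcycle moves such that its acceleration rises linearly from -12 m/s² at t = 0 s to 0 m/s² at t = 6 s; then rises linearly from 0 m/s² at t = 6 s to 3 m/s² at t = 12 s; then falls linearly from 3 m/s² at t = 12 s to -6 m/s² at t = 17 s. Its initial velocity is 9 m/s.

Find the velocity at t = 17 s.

-25.5 m/s

Δv equals the area under the a-t graph; then v = v₀ + Δv.
0–6 s: ½(-12 + 0)(6) = -36 m/s
6–12 s: ½(0 + 3)(6) = 9 m/s
12–17 s: ½(3 + -6)(5) = -7.5 m/s
Δv = -34.5 m/s, so v(17) = 9 + (-34.5) = -25.5 m/s.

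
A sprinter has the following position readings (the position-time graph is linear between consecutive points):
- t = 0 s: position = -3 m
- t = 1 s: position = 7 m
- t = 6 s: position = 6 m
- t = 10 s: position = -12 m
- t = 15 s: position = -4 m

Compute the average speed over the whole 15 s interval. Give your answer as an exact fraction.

37/15 m/s

Average speed = (total path length)/(elapsed time); on a piecewise-linear x-t graph the path length is Σ|Δx|.
0–1 s: |Δx| = |7 − -3| = 10 m
1–6 s: |Δx| = |6 − 7| = 1 m
6–10 s: |Δx| = |-12 − 6| = 18 m
10–15 s: |Δx| = |-4 − -12| = 8 m
Total path = 37 m; average speed = 37/15 = 37/15 m/s.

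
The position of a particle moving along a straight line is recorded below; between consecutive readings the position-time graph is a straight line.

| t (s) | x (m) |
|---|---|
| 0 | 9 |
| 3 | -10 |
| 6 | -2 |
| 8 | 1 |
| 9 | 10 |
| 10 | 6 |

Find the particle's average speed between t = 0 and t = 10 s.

Average speed = (total path length)/(elapsed time); on a piecewise-linear x-t graph the path length is Σ|Δx|.
0–3 s: |Δx| = |-10 − 9| = 19 m
3–6 s: |Δx| = |-2 − -10| = 8 m
6–8 s: |Δx| = |1 − -2| = 3 m
8–9 s: |Δx| = |10 − 1| = 9 m
9–10 s: |Δx| = |6 − 10| = 4 m
Total path = 43 m; average speed = 43/10 = 4.3 m/s.

4.3 m/s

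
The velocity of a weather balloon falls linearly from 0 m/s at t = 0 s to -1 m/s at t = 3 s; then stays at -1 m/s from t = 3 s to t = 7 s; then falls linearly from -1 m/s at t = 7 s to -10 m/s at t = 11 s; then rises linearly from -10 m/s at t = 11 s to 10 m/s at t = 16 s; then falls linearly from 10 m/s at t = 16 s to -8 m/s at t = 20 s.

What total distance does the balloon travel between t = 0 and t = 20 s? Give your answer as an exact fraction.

Distance (not displacement) is the total path length: add the absolute areas under v-t.
0–3 s: |½(0 + -1)(3)| = 1.5 m
3–7 s: |-1| × 4 = 4 m
7–11 s: |½(-1 + -10)(4)| = 22 m
11–16 s: v = 0 at t = 13.5 s; triangle areas 12.5 + 12.5 = 25 m
16–20 s: v = 0 at t = 164/9 s; triangle areas 100/9 + 64/9 = 164/9 m
Total distance = 1273/18 m

1273/18 m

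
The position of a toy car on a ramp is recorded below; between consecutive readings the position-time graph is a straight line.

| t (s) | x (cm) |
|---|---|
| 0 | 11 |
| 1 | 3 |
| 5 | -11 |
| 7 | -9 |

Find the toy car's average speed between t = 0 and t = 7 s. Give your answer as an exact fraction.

24/7 cm/s

Average speed = (total path length)/(elapsed time); on a piecewise-linear x-t graph the path length is Σ|Δx|.
0–1 s: |Δx| = |3 − 11| = 8 cm
1–5 s: |Δx| = |-11 − 3| = 14 cm
5–7 s: |Δx| = |-9 − -11| = 2 cm
Total path = 24 cm; average speed = 24/7 = 24/7 cm/s.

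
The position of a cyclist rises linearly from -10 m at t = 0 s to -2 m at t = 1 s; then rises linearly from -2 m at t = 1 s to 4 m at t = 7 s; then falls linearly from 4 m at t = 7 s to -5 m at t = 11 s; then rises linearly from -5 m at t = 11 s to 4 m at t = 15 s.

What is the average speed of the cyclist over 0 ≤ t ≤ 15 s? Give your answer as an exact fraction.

32/15 m/s

Average speed = (total path length)/(elapsed time); on a piecewise-linear x-t graph the path length is Σ|Δx|.
0–1 s: |Δx| = |-2 − -10| = 8 m
1–7 s: |Δx| = |4 − -2| = 6 m
7–11 s: |Δx| = |-5 − 4| = 9 m
11–15 s: |Δx| = |4 − -5| = 9 m
Total path = 32 m; average speed = 32/15 = 32/15 m/s.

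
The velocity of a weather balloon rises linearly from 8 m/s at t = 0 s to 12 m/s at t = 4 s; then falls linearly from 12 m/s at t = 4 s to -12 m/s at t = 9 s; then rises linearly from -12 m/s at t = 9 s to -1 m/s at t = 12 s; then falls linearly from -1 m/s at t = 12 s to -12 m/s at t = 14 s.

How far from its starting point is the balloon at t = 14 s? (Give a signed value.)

Displacement is the signed area under the v-t curve.
0–4 s: ½(8 + 12)(4) = 40 m
4–9 s: ½(12 + -12)(5) = 0 m
9–12 s: ½(-12 + -1)(3) = -19.5 m
12–14 s: ½(-1 + -12)(2) = -13 m
Net displacement = 7.5 m

7.5 m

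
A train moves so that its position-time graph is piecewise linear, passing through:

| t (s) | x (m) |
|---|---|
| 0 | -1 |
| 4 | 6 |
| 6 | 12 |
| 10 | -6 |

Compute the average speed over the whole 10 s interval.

Average speed = (total path length)/(elapsed time); on a piecewise-linear x-t graph the path length is Σ|Δx|.
0–4 s: |Δx| = |6 − -1| = 7 m
4–6 s: |Δx| = |12 − 6| = 6 m
6–10 s: |Δx| = |-6 − 12| = 18 m
Total path = 31 m; average speed = 31/10 = 3.1 m/s.

3.1 m/s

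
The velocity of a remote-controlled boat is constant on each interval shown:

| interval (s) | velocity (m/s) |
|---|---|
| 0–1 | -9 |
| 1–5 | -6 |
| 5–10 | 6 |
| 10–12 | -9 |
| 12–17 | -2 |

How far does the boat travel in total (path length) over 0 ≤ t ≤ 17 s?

91 m

Total distance travelled is ∫|v| dt — sum the magnitudes of each area piece.
0–1 s: |-9| × 1 = 9 m
1–5 s: |-6| × 4 = 24 m
5–10 s: |6| × 5 = 30 m
10–12 s: |-9| × 2 = 18 m
12–17 s: |-2| × 5 = 10 m
Total distance = 91 m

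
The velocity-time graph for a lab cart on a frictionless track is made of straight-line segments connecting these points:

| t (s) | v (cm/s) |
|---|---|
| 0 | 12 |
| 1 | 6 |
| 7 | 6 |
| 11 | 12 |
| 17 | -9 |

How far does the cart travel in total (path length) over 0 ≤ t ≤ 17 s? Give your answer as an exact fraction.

Total distance travelled is ∫|v| dt — sum the magnitudes of each area piece.
0–1 s: |½(12 + 6)(1)| = 9 cm
1–7 s: |6| × 6 = 36 cm
7–11 s: |½(6 + 12)(4)| = 36 cm
11–17 s: v = 0 at t = 101/7 s; triangle areas 144/7 + 81/7 = 225/7 cm
Total distance = 792/7 cm

792/7 cm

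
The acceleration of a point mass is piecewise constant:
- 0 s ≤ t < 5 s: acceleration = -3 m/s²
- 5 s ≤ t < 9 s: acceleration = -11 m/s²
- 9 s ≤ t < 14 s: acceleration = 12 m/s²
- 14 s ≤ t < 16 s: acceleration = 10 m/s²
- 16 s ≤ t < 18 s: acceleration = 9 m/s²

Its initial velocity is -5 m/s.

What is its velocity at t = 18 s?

34 m/s

Δv equals the area under the a-t graph; then v = v₀ + Δv.
0–5 s: -3 × 5 = -15 m/s
5–9 s: -11 × 4 = -44 m/s
9–14 s: 12 × 5 = 60 m/s
14–16 s: 10 × 2 = 20 m/s
16–18 s: 9 × 2 = 18 m/s
Δv = 39 m/s, so v(18) = -5 + (39) = 34 m/s.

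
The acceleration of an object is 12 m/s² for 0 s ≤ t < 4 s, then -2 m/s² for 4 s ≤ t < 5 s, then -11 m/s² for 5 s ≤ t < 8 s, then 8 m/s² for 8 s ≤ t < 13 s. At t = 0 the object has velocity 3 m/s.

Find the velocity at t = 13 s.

Δv equals the area under the a-t graph; then v = v₀ + Δv.
0–4 s: 12 × 4 = 48 m/s
4–5 s: -2 × 1 = -2 m/s
5–8 s: -11 × 3 = -33 m/s
8–13 s: 8 × 5 = 40 m/s
Δv = 53 m/s, so v(13) = 3 + (53) = 56 m/s.

56 m/s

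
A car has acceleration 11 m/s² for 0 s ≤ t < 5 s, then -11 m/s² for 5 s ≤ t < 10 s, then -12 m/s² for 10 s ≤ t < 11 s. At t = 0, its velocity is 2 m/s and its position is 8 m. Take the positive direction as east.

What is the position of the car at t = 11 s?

On each constant-a segment, Δv = aΔt and Δx = v₀Δt + ½aΔt²; chain segment to segment.
0–5 s: v starts 2 m/s; Δx = 2·5 + ½·11·5² = 147.5 m; v ends 57 m/s.
5–10 s: v starts 57 m/s; Δx = 57·5 + ½·-11·5² = 147.5 m; v ends 2 m/s.
10–11 s: v starts 2 m/s; Δx = 2·1 + ½·-12·1² = -4 m; v ends -10 m/s.
x(11) = 8 + Σ Δx = 299 m.

299 m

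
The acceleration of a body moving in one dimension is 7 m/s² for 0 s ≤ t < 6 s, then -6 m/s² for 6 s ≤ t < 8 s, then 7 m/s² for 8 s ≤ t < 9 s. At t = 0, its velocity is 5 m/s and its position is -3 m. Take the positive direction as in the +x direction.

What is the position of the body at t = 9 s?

On each constant-a segment, Δv = aΔt and Δx = v₀Δt + ½aΔt²; chain segment to segment.
0–6 s: v starts 5 m/s; Δx = 5·6 + ½·7·6² = 156 m; v ends 47 m/s.
6–8 s: v starts 47 m/s; Δx = 47·2 + ½·-6·2² = 82 m; v ends 35 m/s.
8–9 s: v starts 35 m/s; Δx = 35·1 + ½·7·1² = 38.5 m; v ends 42 m/s.
x(9) = -3 + Σ Δx = 273.5 m.

273.5 m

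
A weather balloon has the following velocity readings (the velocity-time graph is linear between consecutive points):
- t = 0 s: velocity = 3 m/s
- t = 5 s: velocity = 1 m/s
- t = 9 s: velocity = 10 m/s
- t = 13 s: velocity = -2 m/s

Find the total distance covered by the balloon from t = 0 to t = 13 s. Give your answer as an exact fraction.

Distance (not displacement) is the total path length: add the absolute areas under v-t.
0–5 s: |½(3 + 1)(5)| = 10 m
5–9 s: |½(1 + 10)(4)| = 22 m
9–13 s: v = 0 at t = 37/3 s; triangle areas 50/3 + 2/3 = 52/3 m
Total distance = 148/3 m

148/3 m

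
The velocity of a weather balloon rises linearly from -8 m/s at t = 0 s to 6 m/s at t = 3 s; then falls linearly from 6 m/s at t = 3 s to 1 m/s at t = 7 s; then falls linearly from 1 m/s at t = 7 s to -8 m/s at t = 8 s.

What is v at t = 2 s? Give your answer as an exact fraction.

On 0–3 s the graph is linear from -8 to 6 m/s: v(2) = -8 + (6 − -8)·(2 − 0)/(3 − 0) = 4/3 m/s.

4/3 m/s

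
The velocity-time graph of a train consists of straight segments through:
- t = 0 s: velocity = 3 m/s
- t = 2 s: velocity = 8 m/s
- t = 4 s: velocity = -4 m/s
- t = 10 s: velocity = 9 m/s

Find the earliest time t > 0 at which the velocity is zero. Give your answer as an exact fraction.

v changes sign on 2–4 s (from 8 to -4); the graph is linear there, so v = 0 at t = 2 + (-8)·(4 − 2)/(-4 − 8) = 10/3 s.

t = 10/3 s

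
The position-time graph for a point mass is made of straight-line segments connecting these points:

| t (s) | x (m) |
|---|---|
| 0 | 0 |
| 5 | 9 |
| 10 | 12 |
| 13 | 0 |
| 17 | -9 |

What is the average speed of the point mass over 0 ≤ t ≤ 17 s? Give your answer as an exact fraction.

33/17 m/s

Average speed = (total path length)/(elapsed time); on a piecewise-linear x-t graph the path length is Σ|Δx|.
0–5 s: |Δx| = |9 − 0| = 9 m
5–10 s: |Δx| = |12 − 9| = 3 m
10–13 s: |Δx| = |0 − 12| = 12 m
13–17 s: |Δx| = |-9 − 0| = 9 m
Total path = 33 m; average speed = 33/17 = 33/17 m/s.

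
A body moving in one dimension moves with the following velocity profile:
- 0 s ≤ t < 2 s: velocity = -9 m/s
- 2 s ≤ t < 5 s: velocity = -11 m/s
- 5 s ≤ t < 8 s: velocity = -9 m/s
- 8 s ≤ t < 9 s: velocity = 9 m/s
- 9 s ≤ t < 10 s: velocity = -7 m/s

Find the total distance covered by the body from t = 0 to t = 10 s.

Distance (not displacement) is the total path length: add the absolute areas under v-t.
0–2 s: |-9| × 2 = 18 m
2–5 s: |-11| × 3 = 33 m
5–8 s: |-9| × 3 = 27 m
8–9 s: |9| × 1 = 9 m
9–10 s: |-7| × 1 = 7 m
Total distance = 94 m

94 m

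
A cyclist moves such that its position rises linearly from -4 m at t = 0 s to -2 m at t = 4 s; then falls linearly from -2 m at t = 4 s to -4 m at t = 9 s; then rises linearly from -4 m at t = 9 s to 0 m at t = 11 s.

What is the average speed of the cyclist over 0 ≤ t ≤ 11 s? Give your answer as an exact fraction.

Average speed = (total path length)/(elapsed time); on a piecewise-linear x-t graph the path length is Σ|Δx|.
0–4 s: |Δx| = |-2 − -4| = 2 m
4–9 s: |Δx| = |-4 − -2| = 2 m
9–11 s: |Δx| = |0 − -4| = 4 m
Total path = 8 m; average speed = 8/11 = 8/11 m/s.

8/11 m/s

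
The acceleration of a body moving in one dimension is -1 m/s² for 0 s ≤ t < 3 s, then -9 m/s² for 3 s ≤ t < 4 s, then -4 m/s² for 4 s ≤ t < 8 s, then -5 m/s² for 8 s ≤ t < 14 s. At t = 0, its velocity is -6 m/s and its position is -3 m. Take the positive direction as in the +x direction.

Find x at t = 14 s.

-437 m

On each constant-a segment, Δv = aΔt and Δx = v₀Δt + ½aΔt²; chain segment to segment.
0–3 s: v starts -6 m/s; Δx = -6·3 + ½·-1·3² = -22.5 m; v ends -9 m/s.
3–4 s: v starts -9 m/s; Δx = -9·1 + ½·-9·1² = -13.5 m; v ends -18 m/s.
4–8 s: v starts -18 m/s; Δx = -18·4 + ½·-4·4² = -104 m; v ends -34 m/s.
8–14 s: v starts -34 m/s; Δx = -34·6 + ½·-5·6² = -294 m; v ends -64 m/s.
x(14) = -3 + Σ Δx = -437 m.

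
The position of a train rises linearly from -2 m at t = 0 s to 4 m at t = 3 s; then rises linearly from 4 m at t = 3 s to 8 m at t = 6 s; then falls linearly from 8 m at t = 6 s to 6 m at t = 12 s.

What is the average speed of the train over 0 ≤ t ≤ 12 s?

1 m/s

Average speed = (total path length)/(elapsed time); on a piecewise-linear x-t graph the path length is Σ|Δx|.
0–3 s: |Δx| = |4 − -2| = 6 m
3–6 s: |Δx| = |8 − 4| = 4 m
6–12 s: |Δx| = |6 − 8| = 2 m
Total path = 12 m; average speed = 12/12 = 1 m/s.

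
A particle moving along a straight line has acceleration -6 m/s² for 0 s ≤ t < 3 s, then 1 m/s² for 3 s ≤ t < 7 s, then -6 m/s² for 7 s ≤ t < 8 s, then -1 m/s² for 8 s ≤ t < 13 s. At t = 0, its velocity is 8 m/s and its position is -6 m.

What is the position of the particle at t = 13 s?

On each constant-a segment, Δv = aΔt and Δx = v₀Δt + ½aΔt²; chain segment to segment.
0–3 s: v starts 8 m/s; Δx = 8·3 + ½·-6·3² = -3 m; v ends -10 m/s.
3–7 s: v starts -10 m/s; Δx = -10·4 + ½·1·4² = -32 m; v ends -6 m/s.
7–8 s: v starts -6 m/s; Δx = -6·1 + ½·-6·1² = -9 m; v ends -12 m/s.
8–13 s: v starts -12 m/s; Δx = -12·5 + ½·-1·5² = -72.5 m; v ends -17 m/s.
x(13) = -6 + Σ Δx = -122.5 m.

-122.5 m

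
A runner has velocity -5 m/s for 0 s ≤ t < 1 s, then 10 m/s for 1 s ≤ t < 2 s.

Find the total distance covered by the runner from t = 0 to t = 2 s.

15 m

Distance (not displacement) is the total path length: add the absolute areas under v-t.
0–1 s: |-5| × 1 = 5 m
1–2 s: |10| × 1 = 10 m
Total distance = 15 m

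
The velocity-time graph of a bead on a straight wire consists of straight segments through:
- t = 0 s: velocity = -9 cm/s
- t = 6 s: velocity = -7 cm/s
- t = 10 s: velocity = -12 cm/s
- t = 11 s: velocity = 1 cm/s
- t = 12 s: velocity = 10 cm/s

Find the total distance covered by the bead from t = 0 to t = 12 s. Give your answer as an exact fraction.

1262/13 cm

Total distance travelled is ∫|v| dt — sum the magnitudes of each area piece.
0–6 s: |½(-9 + -7)(6)| = 48 cm
6–10 s: |½(-7 + -12)(4)| = 38 cm
10–11 s: v = 0 at t = 142/13 s; triangle areas 72/13 + 1/26 = 145/26 cm
11–12 s: |½(1 + 10)(1)| = 5.5 cm
Total distance = 1262/13 cm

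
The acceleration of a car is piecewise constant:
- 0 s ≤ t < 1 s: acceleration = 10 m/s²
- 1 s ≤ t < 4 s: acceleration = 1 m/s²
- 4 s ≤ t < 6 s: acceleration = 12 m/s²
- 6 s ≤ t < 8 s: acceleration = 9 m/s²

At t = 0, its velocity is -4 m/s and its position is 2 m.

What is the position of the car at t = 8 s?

151.5 m

On each constant-a segment, Δv = aΔt and Δx = v₀Δt + ½aΔt²; chain segment to segment.
0–1 s: v starts -4 m/s; Δx = -4·1 + ½·10·1² = 1 m; v ends 6 m/s.
1–4 s: v starts 6 m/s; Δx = 6·3 + ½·1·3² = 22.5 m; v ends 9 m/s.
4–6 s: v starts 9 m/s; Δx = 9·2 + ½·12·2² = 42 m; v ends 33 m/s.
6–8 s: v starts 33 m/s; Δx = 33·2 + ½·9·2² = 84 m; v ends 51 m/s.
x(8) = 2 + Σ Δx = 151.5 m.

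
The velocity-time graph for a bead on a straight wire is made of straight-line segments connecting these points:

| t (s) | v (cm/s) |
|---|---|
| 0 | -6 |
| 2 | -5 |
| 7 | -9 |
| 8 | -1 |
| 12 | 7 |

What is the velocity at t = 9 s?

On 8–12 s the graph is linear from -1 to 7 cm/s: v(9) = -1 + (7 − -1)·(9 − 8)/(12 − 8) = 1 cm/s.

1 cm/s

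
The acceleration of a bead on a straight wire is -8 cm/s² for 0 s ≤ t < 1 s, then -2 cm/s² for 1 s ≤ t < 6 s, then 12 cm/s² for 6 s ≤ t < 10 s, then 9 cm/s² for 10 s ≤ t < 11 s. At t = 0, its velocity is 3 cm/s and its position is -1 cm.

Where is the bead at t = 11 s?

On each constant-a segment, Δv = aΔt and Δx = v₀Δt + ½aΔt²; chain segment to segment.
0–1 s: v starts 3 cm/s; Δx = 3·1 + ½·-8·1² = -1 cm; v ends -5 cm/s.
1–6 s: v starts -5 cm/s; Δx = -5·5 + ½·-2·5² = -50 cm; v ends -15 cm/s.
6–10 s: v starts -15 cm/s; Δx = -15·4 + ½·12·4² = 36 cm; v ends 33 cm/s.
10–11 s: v starts 33 cm/s; Δx = 33·1 + ½·9·1² = 37.5 cm; v ends 42 cm/s.
x(11) = -1 + Σ Δx = 21.5 cm.

21.5 cm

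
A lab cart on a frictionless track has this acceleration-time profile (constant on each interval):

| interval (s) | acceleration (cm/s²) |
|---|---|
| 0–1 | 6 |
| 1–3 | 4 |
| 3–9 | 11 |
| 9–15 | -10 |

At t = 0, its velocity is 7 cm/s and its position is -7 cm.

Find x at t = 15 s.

On each constant-a segment, Δv = aΔt and Δx = v₀Δt + ½aΔt²; chain segment to segment.
0–1 s: v starts 7 cm/s; Δx = 7·1 + ½·6·1² = 10 cm; v ends 13 cm/s.
1–3 s: v starts 13 cm/s; Δx = 13·2 + ½·4·2² = 34 cm; v ends 21 cm/s.
3–9 s: v starts 21 cm/s; Δx = 21·6 + ½·11·6² = 324 cm; v ends 87 cm/s.
9–15 s: v starts 87 cm/s; Δx = 87·6 + ½·-10·6² = 342 cm; v ends 27 cm/s.
x(15) = -7 + Σ Δx = 703 cm.

703 cm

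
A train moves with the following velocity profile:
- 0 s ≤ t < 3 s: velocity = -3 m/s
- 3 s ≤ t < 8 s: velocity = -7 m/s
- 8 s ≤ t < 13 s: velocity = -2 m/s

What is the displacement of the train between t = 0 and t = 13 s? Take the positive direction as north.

Net displacement equals the area under the velocity-time graph (areas below the axis count negative).
0–3 s: -3 × 3 = -9 m
3–8 s: -7 × 5 = -35 m
8–13 s: -2 × 5 = -10 m
Net displacement = -54 m

-54 m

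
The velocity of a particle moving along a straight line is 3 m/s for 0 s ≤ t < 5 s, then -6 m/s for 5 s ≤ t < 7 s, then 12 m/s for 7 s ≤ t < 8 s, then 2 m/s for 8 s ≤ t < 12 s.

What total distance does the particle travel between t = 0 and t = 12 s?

Total distance travelled is ∫|v| dt — sum the magnitudes of each area piece.
0–5 s: |3| × 5 = 15 m
5–7 s: |-6| × 2 = 12 m
7–8 s: |12| × 1 = 12 m
8–12 s: |2| × 4 = 8 m
Total distance = 47 m

47 m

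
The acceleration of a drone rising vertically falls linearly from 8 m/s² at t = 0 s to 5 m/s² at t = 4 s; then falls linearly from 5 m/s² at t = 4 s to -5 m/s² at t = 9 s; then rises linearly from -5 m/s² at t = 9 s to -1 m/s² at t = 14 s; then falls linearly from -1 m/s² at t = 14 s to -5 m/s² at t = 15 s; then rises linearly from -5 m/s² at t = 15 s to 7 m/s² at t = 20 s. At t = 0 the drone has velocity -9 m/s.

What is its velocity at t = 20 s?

Δv equals the area under the a-t graph; then v = v₀ + Δv.
0–4 s: ½(8 + 5)(4) = 26 m/s
4–9 s: ½(5 + -5)(5) = 0 m/s
9–14 s: ½(-5 + -1)(5) = -15 m/s
14–15 s: ½(-1 + -5)(1) = -3 m/s
15–20 s: ½(-5 + 7)(5) = 5 m/s
Δv = 13 m/s, so v(20) = -9 + (13) = 4 m/s.

4 m/s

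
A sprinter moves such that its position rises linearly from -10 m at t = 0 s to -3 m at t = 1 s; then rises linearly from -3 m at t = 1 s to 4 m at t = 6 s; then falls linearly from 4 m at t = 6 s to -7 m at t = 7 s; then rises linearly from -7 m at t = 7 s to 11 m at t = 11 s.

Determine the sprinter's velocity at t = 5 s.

Velocity is the slope of the x-t graph on 1–6 s: (4 − -3)/(6 − 1) = 1.4 m/s.

1.4 m/s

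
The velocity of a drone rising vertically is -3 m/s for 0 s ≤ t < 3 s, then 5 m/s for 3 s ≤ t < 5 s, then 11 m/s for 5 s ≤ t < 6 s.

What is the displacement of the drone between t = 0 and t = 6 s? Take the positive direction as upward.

12 m

Displacement is the signed area under the v-t curve.
0–3 s: -3 × 3 = -9 m
3–5 s: 5 × 2 = 10 m
5–6 s: 11 × 1 = 11 m
Net displacement = 12 m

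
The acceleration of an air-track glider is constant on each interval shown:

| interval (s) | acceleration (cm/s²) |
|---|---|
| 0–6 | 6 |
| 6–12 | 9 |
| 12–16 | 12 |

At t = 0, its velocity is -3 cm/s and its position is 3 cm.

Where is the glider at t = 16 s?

897 cm

On each constant-a segment, Δv = aΔt and Δx = v₀Δt + ½aΔt²; chain segment to segment.
0–6 s: v starts -3 cm/s; Δx = -3·6 + ½·6·6² = 90 cm; v ends 33 cm/s.
6–12 s: v starts 33 cm/s; Δx = 33·6 + ½·9·6² = 360 cm; v ends 87 cm/s.
12–16 s: v starts 87 cm/s; Δx = 87·4 + ½·12·4² = 444 cm; v ends 135 cm/s.
x(16) = 3 + Σ Δx = 897 cm.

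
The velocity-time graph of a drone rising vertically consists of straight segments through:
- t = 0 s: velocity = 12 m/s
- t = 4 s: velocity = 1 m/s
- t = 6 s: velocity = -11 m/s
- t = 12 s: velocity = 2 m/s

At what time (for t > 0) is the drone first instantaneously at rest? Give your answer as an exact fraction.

v changes sign on 4–6 s (from 1 to -11); the graph is linear there, so v = 0 at t = 4 + (-1)·(6 − 4)/(-11 − 1) = 25/6 s.

t = 25/6 s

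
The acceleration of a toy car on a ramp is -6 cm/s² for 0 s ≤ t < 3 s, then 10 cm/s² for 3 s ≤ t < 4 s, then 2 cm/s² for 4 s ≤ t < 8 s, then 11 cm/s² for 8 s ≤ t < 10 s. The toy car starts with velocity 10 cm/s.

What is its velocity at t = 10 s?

Δv equals the area under the a-t graph; then v = v₀ + Δv.
0–3 s: -6 × 3 = -18 cm/s
3–4 s: 10 × 1 = 10 cm/s
4–8 s: 2 × 4 = 8 cm/s
8–10 s: 11 × 2 = 22 cm/s
Δv = 22 cm/s, so v(10) = 10 + (22) = 32 cm/s.

32 cm/s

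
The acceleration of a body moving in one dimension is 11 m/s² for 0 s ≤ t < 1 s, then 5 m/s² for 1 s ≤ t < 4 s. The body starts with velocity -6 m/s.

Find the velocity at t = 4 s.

Δv equals the area under the a-t graph; then v = v₀ + Δv.
0–1 s: 11 × 1 = 11 m/s
1–4 s: 5 × 3 = 15 m/s
Δv = 26 m/s, so v(4) = -6 + (26) = 20 m/s.

20 m/s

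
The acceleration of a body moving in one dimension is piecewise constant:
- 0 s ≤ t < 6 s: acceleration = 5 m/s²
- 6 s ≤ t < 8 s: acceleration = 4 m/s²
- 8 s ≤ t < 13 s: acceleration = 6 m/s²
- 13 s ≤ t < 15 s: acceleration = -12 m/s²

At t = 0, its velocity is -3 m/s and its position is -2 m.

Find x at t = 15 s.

On each constant-a segment, Δv = aΔt and Δx = v₀Δt + ½aΔt²; chain segment to segment.
0–6 s: v starts -3 m/s; Δx = -3·6 + ½·5·6² = 72 m; v ends 27 m/s.
6–8 s: v starts 27 m/s; Δx = 27·2 + ½·4·2² = 62 m; v ends 35 m/s.
8–13 s: v starts 35 m/s; Δx = 35·5 + ½·6·5² = 250 m; v ends 65 m/s.
13–15 s: v starts 65 m/s; Δx = 65·2 + ½·-12·2² = 106 m; v ends 41 m/s.
x(15) = -2 + Σ Δx = 488 m.

488 m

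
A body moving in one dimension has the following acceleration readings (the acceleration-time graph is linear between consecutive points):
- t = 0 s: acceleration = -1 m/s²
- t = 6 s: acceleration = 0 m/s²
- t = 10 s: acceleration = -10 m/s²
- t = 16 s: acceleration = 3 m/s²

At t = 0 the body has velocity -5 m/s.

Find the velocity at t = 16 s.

Δv equals the area under the a-t graph; then v = v₀ + Δv.
0–6 s: ½(-1 + 0)(6) = -3 m/s
6–10 s: ½(0 + -10)(4) = -20 m/s
10–16 s: ½(-10 + 3)(6) = -21 m/s
Δv = -44 m/s, so v(16) = -5 + (-44) = -49 m/s.

-49 m/s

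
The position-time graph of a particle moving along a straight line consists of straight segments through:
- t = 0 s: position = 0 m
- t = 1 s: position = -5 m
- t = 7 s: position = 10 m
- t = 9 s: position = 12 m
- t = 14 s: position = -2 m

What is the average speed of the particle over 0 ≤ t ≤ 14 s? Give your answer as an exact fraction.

Average speed = (total path length)/(elapsed time); on a piecewise-linear x-t graph the path length is Σ|Δx|.
0–1 s: |Δx| = |-5 − 0| = 5 m
1–7 s: |Δx| = |10 − -5| = 15 m
7–9 s: |Δx| = |12 − 10| = 2 m
9–14 s: |Δx| = |-2 − 12| = 14 m
Total path = 36 m; average speed = 36/14 = 18/7 m/s.

18/7 m/s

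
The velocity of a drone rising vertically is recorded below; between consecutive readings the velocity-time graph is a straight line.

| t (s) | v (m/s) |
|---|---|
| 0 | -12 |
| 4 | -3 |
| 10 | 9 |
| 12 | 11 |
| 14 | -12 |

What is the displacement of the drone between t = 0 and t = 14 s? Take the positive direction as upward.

Net displacement equals the area under the velocity-time graph (areas below the axis count negative).
0–4 s: ½(-12 + -3)(4) = -30 m
4–10 s: ½(-3 + 9)(6) = 18 m
10–12 s: ½(9 + 11)(2) = 20 m
12–14 s: ½(11 + -12)(2) = -1 m
Net displacement = 7 m

7 m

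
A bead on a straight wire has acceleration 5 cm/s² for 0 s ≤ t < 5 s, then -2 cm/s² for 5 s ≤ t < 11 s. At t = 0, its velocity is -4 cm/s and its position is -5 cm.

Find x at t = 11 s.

127.5 cm

On each constant-a segment, Δv = aΔt and Δx = v₀Δt + ½aΔt²; chain segment to segment.
0–5 s: v starts -4 cm/s; Δx = -4·5 + ½·5·5² = 42.5 cm; v ends 21 cm/s.
5–11 s: v starts 21 cm/s; Δx = 21·6 + ½·-2·6² = 90 cm; v ends 9 cm/s.
x(11) = -5 + Σ Δx = 127.5 cm.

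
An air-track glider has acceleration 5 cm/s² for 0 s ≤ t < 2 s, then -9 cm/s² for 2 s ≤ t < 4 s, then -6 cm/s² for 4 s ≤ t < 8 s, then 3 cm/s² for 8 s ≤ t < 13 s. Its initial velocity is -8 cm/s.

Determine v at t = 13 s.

-25 cm/s

Δv equals the area under the a-t graph; then v = v₀ + Δv.
0–2 s: 5 × 2 = 10 cm/s
2–4 s: -9 × 2 = -18 cm/s
4–8 s: -6 × 4 = -24 cm/s
8–13 s: 3 × 5 = 15 cm/s
Δv = -17 cm/s, so v(13) = -8 + (-17) = -25 cm/s.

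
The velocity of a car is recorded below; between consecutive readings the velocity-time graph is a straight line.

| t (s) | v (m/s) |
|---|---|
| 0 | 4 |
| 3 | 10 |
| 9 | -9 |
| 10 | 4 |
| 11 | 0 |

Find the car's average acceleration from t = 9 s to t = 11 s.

Average acceleration = Δv/Δt = (0 − -9)/(11 − 9) = 4.5 m/s².

4.5 m/s²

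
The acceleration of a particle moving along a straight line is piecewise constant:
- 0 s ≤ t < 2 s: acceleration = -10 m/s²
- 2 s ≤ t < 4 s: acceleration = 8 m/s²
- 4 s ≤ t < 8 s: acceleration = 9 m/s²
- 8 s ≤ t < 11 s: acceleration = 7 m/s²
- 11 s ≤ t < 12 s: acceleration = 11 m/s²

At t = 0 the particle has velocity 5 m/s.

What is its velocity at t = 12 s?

69 m/s

Δv equals the area under the a-t graph; then v = v₀ + Δv.
0–2 s: -10 × 2 = -20 m/s
2–4 s: 8 × 2 = 16 m/s
4–8 s: 9 × 4 = 36 m/s
8–11 s: 7 × 3 = 21 m/s
11–12 s: 11 × 1 = 11 m/s
Δv = 64 m/s, so v(12) = 5 + (64) = 69 m/s.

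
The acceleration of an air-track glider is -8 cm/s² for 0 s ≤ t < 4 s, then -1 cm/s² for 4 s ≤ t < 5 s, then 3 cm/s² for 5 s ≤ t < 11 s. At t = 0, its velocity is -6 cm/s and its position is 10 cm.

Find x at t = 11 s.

-296.5 cm

On each constant-a segment, Δv = aΔt and Δx = v₀Δt + ½aΔt²; chain segment to segment.
0–4 s: v starts -6 cm/s; Δx = -6·4 + ½·-8·4² = -88 cm; v ends -38 cm/s.
4–5 s: v starts -38 cm/s; Δx = -38·1 + ½·-1·1² = -38.5 cm; v ends -39 cm/s.
5–11 s: v starts -39 cm/s; Δx = -39·6 + ½·3·6² = -180 cm; v ends -21 cm/s.
x(11) = 10 + Σ Δx = -296.5 cm.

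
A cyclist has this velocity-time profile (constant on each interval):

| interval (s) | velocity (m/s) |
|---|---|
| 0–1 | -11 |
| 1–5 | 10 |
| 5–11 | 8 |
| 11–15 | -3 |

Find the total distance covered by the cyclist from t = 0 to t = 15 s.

Distance (not displacement) is the total path length: add the absolute areas under v-t.
0–1 s: |-11| × 1 = 11 m
1–5 s: |10| × 4 = 40 m
5–11 s: |8| × 6 = 48 m
11–15 s: |-3| × 4 = 12 m
Total distance = 111 m

111 m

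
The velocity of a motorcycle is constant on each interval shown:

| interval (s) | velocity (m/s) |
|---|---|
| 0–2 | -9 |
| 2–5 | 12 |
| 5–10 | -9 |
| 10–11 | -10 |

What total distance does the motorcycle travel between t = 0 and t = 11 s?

109 m

Distance (not displacement) is the total path length: add the absolute areas under v-t.
0–2 s: |-9| × 2 = 18 m
2–5 s: |12| × 3 = 36 m
5–10 s: |-9| × 5 = 45 m
10–11 s: |-10| × 1 = 10 m
Total distance = 109 m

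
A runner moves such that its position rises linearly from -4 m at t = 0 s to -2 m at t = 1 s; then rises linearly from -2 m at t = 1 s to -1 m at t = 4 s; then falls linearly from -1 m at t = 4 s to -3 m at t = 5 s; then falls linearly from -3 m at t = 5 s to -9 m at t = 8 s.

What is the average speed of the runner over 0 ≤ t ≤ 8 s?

Average speed = (total path length)/(elapsed time); on a piecewise-linear x-t graph the path length is Σ|Δx|.
0–1 s: |Δx| = |-2 − -4| = 2 m
1–4 s: |Δx| = |-1 − -2| = 1 m
4–5 s: |Δx| = |-3 − -1| = 2 m
5–8 s: |Δx| = |-9 − -3| = 6 m
Total path = 11 m; average speed = 11/8 = 1.375 m/s.

1.375 m/s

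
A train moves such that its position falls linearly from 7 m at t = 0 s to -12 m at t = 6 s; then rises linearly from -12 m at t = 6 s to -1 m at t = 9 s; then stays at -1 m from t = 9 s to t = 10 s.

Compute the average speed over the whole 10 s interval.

Average speed = (total path length)/(elapsed time); on a piecewise-linear x-t graph the path length is Σ|Δx|.
0–6 s: |Δx| = |-12 − 7| = 19 m
6–9 s: |Δx| = |-1 − -12| = 11 m
9–10 s: |Δx| = |-1 − -1| = 0 m
Total path = 30 m; average speed = 30/10 = 3 m/s.

3 m/s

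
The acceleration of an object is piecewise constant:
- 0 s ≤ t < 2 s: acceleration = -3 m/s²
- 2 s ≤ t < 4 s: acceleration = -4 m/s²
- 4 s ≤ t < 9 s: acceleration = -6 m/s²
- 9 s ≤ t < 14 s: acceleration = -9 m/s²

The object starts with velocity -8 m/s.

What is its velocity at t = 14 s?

-97 m/s

Δv equals the area under the a-t graph; then v = v₀ + Δv.
0–2 s: -3 × 2 = -6 m/s
2–4 s: -4 × 2 = -8 m/s
4–9 s: -6 × 5 = -30 m/s
9–14 s: -9 × 5 = -45 m/s
Δv = -89 m/s, so v(14) = -8 + (-89) = -97 m/s.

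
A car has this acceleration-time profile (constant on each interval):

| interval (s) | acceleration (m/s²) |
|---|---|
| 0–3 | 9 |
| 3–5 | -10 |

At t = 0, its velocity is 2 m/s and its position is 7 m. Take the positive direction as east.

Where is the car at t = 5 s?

On each constant-a segment, Δv = aΔt and Δx = v₀Δt + ½aΔt²; chain segment to segment.
0–3 s: v starts 2 m/s; Δx = 2·3 + ½·9·3² = 46.5 m; v ends 29 m/s.
3–5 s: v starts 29 m/s; Δx = 29·2 + ½·-10·2² = 38 m; v ends 9 m/s.
x(5) = 7 + Σ Δx = 91.5 m.

91.5 m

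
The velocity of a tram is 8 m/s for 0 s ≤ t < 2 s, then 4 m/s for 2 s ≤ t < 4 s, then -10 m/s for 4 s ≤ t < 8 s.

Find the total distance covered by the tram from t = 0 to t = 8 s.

64 m

Distance (not displacement) is the total path length: add the absolute areas under v-t.
0–2 s: |8| × 2 = 16 m
2–4 s: |4| × 2 = 8 m
4–8 s: |-10| × 4 = 40 m
Total distance = 64 m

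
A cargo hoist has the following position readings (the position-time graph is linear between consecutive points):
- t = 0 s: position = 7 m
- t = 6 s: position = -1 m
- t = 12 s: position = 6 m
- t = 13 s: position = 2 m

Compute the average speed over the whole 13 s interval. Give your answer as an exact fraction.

19/13 m/s

Average speed = (total path length)/(elapsed time); on a piecewise-linear x-t graph the path length is Σ|Δx|.
0–6 s: |Δx| = |-1 − 7| = 8 m
6–12 s: |Δx| = |6 − -1| = 7 m
12–13 s: |Δx| = |2 − 6| = 4 m
Total path = 19 m; average speed = 19/13 = 19/13 m/s.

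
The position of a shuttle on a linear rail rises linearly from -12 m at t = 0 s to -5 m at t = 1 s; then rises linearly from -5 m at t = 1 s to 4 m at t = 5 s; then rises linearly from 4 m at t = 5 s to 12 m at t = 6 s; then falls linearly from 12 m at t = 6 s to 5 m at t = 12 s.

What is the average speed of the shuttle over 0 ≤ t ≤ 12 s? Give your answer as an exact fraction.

31/12 m/s

Average speed = (total path length)/(elapsed time); on a piecewise-linear x-t graph the path length is Σ|Δx|.
0–1 s: |Δx| = |-5 − -12| = 7 m
1–5 s: |Δx| = |4 − -5| = 9 m
5–6 s: |Δx| = |12 − 4| = 8 m
6–12 s: |Δx| = |5 − 12| = 7 m
Total path = 31 m; average speed = 31/12 = 31/12 m/s.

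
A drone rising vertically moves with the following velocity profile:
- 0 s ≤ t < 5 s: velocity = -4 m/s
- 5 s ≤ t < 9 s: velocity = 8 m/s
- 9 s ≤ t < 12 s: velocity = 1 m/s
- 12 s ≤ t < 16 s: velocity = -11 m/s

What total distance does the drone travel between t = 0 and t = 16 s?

99 m

Total distance travelled is ∫|v| dt — sum the magnitudes of each area piece.
0–5 s: |-4| × 5 = 20 m
5–9 s: |8| × 4 = 32 m
9–12 s: |1| × 3 = 3 m
12–16 s: |-11| × 4 = 44 m
Total distance = 99 m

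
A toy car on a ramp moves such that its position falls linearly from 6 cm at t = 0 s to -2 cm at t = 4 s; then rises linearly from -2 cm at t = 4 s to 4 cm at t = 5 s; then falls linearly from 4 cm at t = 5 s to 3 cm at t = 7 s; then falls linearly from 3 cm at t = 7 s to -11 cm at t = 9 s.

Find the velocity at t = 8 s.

Velocity is the slope of the x-t graph on 7–9 s: (-11 − 3)/(9 − 7) = -7 cm/s.

-7 cm/s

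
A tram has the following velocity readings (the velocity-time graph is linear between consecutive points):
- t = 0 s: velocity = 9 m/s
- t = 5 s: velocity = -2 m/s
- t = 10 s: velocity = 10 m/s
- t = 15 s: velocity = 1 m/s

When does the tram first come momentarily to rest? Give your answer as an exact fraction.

v changes sign on 0–5 s (from 9 to -2); the graph is linear there, so v = 0 at t = 0 + (-9)·(5 − 0)/(-2 − 9) = 45/11 s.

t = 45/11 s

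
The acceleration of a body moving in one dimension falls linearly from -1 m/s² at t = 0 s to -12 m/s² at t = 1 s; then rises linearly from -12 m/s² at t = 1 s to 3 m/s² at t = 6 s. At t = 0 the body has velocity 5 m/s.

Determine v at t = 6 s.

Δv equals the area under the a-t graph; then v = v₀ + Δv.
0–1 s: ½(-1 + -12)(1) = -6.5 m/s
1–6 s: ½(-12 + 3)(5) = -22.5 m/s
Δv = -29 m/s, so v(6) = 5 + (-29) = -24 m/s.

-24 m/s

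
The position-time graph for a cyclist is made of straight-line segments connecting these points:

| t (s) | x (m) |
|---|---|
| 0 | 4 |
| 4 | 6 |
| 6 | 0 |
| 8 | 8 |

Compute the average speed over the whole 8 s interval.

Average speed = (total path length)/(elapsed time); on a piecewise-linear x-t graph the path length is Σ|Δx|.
0–4 s: |Δx| = |6 − 4| = 2 m
4–6 s: |Δx| = |0 − 6| = 6 m
6–8 s: |Δx| = |8 − 0| = 8 m
Total path = 16 m; average speed = 16/8 = 2 m/s.

2 m/s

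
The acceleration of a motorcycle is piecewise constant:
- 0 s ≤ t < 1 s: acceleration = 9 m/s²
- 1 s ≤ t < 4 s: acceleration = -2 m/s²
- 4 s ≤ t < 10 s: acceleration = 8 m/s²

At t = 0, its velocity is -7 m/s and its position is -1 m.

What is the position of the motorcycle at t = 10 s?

On each constant-a segment, Δv = aΔt and Δx = v₀Δt + ½aΔt²; chain segment to segment.
0–1 s: v starts -7 m/s; Δx = -7·1 + ½·9·1² = -2.5 m; v ends 2 m/s.
1–4 s: v starts 2 m/s; Δx = 2·3 + ½·-2·3² = -3 m; v ends -4 m/s.
4–10 s: v starts -4 m/s; Δx = -4·6 + ½·8·6² = 120 m; v ends 44 m/s.
x(10) = -1 + Σ Δx = 113.5 m.

113.5 m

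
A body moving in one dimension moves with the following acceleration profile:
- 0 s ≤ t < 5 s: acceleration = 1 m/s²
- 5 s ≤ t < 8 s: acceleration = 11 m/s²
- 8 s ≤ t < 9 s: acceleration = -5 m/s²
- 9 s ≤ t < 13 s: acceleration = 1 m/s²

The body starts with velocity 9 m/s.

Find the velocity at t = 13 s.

Δv equals the area under the a-t graph; then v = v₀ + Δv.
0–5 s: 1 × 5 = 5 m/s
5–8 s: 11 × 3 = 33 m/s
8–9 s: -5 × 1 = -5 m/s
9–13 s: 1 × 4 = 4 m/s
Δv = 37 m/s, so v(13) = 9 + (37) = 46 m/s.

46 m/s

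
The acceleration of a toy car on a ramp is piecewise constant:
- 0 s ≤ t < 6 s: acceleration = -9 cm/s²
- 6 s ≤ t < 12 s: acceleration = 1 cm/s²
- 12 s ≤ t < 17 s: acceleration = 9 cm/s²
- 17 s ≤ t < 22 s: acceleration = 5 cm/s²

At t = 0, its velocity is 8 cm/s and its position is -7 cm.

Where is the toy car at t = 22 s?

On each constant-a segment, Δv = aΔt and Δx = v₀Δt + ½aΔt²; chain segment to segment.
0–6 s: v starts 8 cm/s; Δx = 8·6 + ½·-9·6² = -114 cm; v ends -46 cm/s.
6–12 s: v starts -46 cm/s; Δx = -46·6 + ½·1·6² = -258 cm; v ends -40 cm/s.
12–17 s: v starts -40 cm/s; Δx = -40·5 + ½·9·5² = -87.5 cm; v ends 5 cm/s.
17–22 s: v starts 5 cm/s; Δx = 5·5 + ½·5·5² = 87.5 cm; v ends 30 cm/s.
x(22) = -7 + Σ Δx = -379 cm.

-379 cm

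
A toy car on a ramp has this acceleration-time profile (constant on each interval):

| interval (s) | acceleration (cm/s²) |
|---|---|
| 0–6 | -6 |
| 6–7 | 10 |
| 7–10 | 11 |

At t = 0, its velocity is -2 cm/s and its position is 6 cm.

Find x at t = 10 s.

On each constant-a segment, Δv = aΔt and Δx = v₀Δt + ½aΔt²; chain segment to segment.
0–6 s: v starts -2 cm/s; Δx = -2·6 + ½·-6·6² = -120 cm; v ends -38 cm/s.
6–7 s: v starts -38 cm/s; Δx = -38·1 + ½·10·1² = -33 cm; v ends -28 cm/s.
7–10 s: v starts -28 cm/s; Δx = -28·3 + ½·11·3² = -34.5 cm; v ends 5 cm/s.
x(10) = 6 + Σ Δx = -181.5 cm.

-181.5 cm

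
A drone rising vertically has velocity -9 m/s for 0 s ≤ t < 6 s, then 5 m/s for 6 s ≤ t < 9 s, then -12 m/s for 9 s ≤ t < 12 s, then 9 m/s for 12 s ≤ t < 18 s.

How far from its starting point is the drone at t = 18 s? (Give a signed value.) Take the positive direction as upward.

-21 m

Displacement is the signed area under the v-t curve.
0–6 s: -9 × 6 = -54 m
6–9 s: 5 × 3 = 15 m
9–12 s: -12 × 3 = -36 m
12–18 s: 9 × 6 = 54 m
Net displacement = -21 m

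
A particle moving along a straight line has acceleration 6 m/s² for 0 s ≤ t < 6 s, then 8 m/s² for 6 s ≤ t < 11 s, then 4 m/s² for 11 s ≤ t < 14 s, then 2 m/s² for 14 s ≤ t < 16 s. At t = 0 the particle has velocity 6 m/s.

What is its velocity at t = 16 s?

98 m/s

Δv equals the area under the a-t graph; then v = v₀ + Δv.
0–6 s: 6 × 6 = 36 m/s
6–11 s: 8 × 5 = 40 m/s
11–14 s: 4 × 3 = 12 m/s
14–16 s: 2 × 2 = 4 m/s
Δv = 92 m/s, so v(16) = 6 + (92) = 98 m/s.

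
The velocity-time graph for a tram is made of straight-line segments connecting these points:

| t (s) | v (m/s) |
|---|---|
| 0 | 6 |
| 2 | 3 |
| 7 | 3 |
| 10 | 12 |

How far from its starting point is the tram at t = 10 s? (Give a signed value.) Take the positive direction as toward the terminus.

46.5 m

Net displacement equals the area under the velocity-time graph (areas below the axis count negative).
0–2 s: ½(6 + 3)(2) = 9 m
2–7 s: 3 × 5 = 15 m
7–10 s: ½(3 + 12)(3) = 22.5 m
Net displacement = 46.5 m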